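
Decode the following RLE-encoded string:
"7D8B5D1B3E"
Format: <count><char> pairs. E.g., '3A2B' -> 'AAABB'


Expanding each <count><char> pair:
  7D -> 'DDDDDDD'
  8B -> 'BBBBBBBB'
  5D -> 'DDDDD'
  1B -> 'B'
  3E -> 'EEE'

Decoded = DDDDDDDBBBBBBBBDDDDDBEEE


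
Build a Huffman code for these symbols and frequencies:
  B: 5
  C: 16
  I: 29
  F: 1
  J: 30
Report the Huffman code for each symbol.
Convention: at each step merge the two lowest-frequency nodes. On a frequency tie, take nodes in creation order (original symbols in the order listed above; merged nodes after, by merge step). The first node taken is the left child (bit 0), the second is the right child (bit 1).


Huffman tree construction:
Step 1: Merge F(1) + B(5) = 6
Step 2: Merge (F+B)(6) + C(16) = 22
Step 3: Merge ((F+B)+C)(22) + I(29) = 51
Step 4: Merge J(30) + (((F+B)+C)+I)(51) = 81
Read each symbol's code off the tree from the root (left child = 0, right child = 1).

Codes:
  B: 1001 (length 4)
  C: 101 (length 3)
  I: 11 (length 2)
  F: 1000 (length 4)
  J: 0 (length 1)
Average code length: 160/81 = 1.9753 bits/symbol


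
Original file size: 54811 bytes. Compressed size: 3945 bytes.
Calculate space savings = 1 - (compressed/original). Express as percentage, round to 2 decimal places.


ratio = compressed/original = 3945/54811 = 0.071975
savings = 1 - ratio = 1 - 0.071975 = 0.928025
as a percentage: 0.928025 * 100 = 92.8%

Space savings = 1 - 3945/54811 = 92.8%


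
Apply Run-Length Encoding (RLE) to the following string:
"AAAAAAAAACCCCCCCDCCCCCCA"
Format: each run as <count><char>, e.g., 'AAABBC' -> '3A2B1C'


Scanning runs left to right:
  i=0: run of 'A' x 9 -> '9A'
  i=9: run of 'C' x 7 -> '7C'
  i=16: run of 'D' x 1 -> '1D'
  i=17: run of 'C' x 6 -> '6C'
  i=23: run of 'A' x 1 -> '1A'

RLE = 9A7C1D6C1A


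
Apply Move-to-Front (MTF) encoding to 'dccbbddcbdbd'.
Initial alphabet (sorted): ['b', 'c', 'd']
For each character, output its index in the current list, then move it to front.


MTF encoding:
'd': index 2 in ['b', 'c', 'd'] -> ['d', 'b', 'c']
'c': index 2 in ['d', 'b', 'c'] -> ['c', 'd', 'b']
'c': index 0 in ['c', 'd', 'b'] -> ['c', 'd', 'b']
'b': index 2 in ['c', 'd', 'b'] -> ['b', 'c', 'd']
'b': index 0 in ['b', 'c', 'd'] -> ['b', 'c', 'd']
'd': index 2 in ['b', 'c', 'd'] -> ['d', 'b', 'c']
'd': index 0 in ['d', 'b', 'c'] -> ['d', 'b', 'c']
'c': index 2 in ['d', 'b', 'c'] -> ['c', 'd', 'b']
'b': index 2 in ['c', 'd', 'b'] -> ['b', 'c', 'd']
'd': index 2 in ['b', 'c', 'd'] -> ['d', 'b', 'c']
'b': index 1 in ['d', 'b', 'c'] -> ['b', 'd', 'c']
'd': index 1 in ['b', 'd', 'c'] -> ['d', 'b', 'c']


Output: [2, 2, 0, 2, 0, 2, 0, 2, 2, 2, 1, 1]


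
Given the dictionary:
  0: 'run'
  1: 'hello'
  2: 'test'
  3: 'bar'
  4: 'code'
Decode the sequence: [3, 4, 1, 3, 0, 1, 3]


Look up each index in the dictionary:
  3 -> 'bar'
  4 -> 'code'
  1 -> 'hello'
  3 -> 'bar'
  0 -> 'run'
  1 -> 'hello'
  3 -> 'bar'

Decoded: "bar code hello bar run hello bar"


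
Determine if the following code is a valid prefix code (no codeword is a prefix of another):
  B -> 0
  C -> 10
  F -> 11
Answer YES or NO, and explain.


Checking each pair (does one codeword prefix another?):
  B='0' vs C='10': no prefix
  B='0' vs F='11': no prefix
  C='10' vs B='0': no prefix
  C='10' vs F='11': no prefix
  F='11' vs B='0': no prefix
  F='11' vs C='10': no prefix
No violation found over all pairs.

YES -- this is a valid prefix code. No codeword is a prefix of any other codeword.


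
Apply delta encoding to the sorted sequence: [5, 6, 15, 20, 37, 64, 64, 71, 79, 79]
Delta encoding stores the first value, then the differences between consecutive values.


First value: 5
Deltas:
  6 - 5 = 1
  15 - 6 = 9
  20 - 15 = 5
  37 - 20 = 17
  64 - 37 = 27
  64 - 64 = 0
  71 - 64 = 7
  79 - 71 = 8
  79 - 79 = 0


Delta encoded: [5, 1, 9, 5, 17, 27, 0, 7, 8, 0]


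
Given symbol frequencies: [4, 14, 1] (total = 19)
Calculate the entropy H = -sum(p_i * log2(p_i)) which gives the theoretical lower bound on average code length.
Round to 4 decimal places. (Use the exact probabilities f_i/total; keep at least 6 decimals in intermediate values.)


Per-symbol terms -p_i * log2(p_i) with p_i = f_i/19:
  p = 4/19 = 0.210526: log2(p) = -2.247928, -p*log2(p) = 0.473248
  p = 14/19 = 0.736842: log2(p) = -0.440573, -p*log2(p) = 0.324632
  p = 1/19 = 0.052632: log2(p) = -4.247928, -p*log2(p) = 0.223575
H = 0.473248 + 0.324632 + 0.223575 = 1.021455

H = 1.0215 bits/symbol


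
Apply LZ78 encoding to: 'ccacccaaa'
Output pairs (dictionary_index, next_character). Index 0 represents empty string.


LZ78 encoding steps:
Dictionary: {0: ''}
Step 1: w='' (idx 0), next='c' -> output (0, 'c'), add 'c' as idx 1
Step 2: w='c' (idx 1), next='a' -> output (1, 'a'), add 'ca' as idx 2
Step 3: w='c' (idx 1), next='c' -> output (1, 'c'), add 'cc' as idx 3
Step 4: w='ca' (idx 2), next='a' -> output (2, 'a'), add 'caa' as idx 4
Step 5: w='' (idx 0), next='a' -> output (0, 'a'), add 'a' as idx 5


Encoded: [(0, 'c'), (1, 'a'), (1, 'c'), (2, 'a'), (0, 'a')]


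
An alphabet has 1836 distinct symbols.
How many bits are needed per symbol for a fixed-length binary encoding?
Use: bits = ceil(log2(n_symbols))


log2(1836) = 10.8424
Bracket: 2^10 = 1024 < 1836 <= 2^11 = 2048
So ceil(log2(1836)) = 11

bits = ceil(log2(1836)) = ceil(10.8424) = 11 bits


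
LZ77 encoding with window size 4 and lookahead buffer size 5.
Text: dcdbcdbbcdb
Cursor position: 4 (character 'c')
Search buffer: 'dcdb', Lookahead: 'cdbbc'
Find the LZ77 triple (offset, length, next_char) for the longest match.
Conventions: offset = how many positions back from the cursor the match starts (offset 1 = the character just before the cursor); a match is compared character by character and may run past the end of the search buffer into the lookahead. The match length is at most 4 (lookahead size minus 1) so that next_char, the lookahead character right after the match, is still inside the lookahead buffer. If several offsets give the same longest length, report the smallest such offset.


Try each offset into the search buffer:
  offset=1 (pos 3, char 'b'): match length 0
  offset=2 (pos 2, char 'd'): match length 0
  offset=3 (pos 1, char 'c'): match length 3
  offset=4 (pos 0, char 'd'): match length 0
Longest match has length 3 at offset 3.
next_char = character at position 4 + 3 = 7 -> 'b'

Best match: offset=3, length=3 (matching 'cdb' starting at position 1)
LZ77 triple: (3, 3, 'b')


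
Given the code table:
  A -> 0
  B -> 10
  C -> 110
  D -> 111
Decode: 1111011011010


Decoding:
111 -> D
10 -> B
110 -> C
110 -> C
10 -> B


Result: DBCCB


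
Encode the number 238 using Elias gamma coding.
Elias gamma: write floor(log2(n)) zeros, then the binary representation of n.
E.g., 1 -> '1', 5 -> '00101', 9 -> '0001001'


num_bits = floor(log2(238)) + 1 = 8
leading_zeros = num_bits - 1 = 7
binary(238) = 11101110

Elias gamma(238) = '0000000' + '11101110' = 000000011101110 (15 bits)


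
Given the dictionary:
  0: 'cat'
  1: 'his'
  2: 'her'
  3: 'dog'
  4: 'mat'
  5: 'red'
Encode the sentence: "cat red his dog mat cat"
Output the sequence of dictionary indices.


Look up each word in the dictionary:
  'cat' -> 0
  'red' -> 5
  'his' -> 1
  'dog' -> 3
  'mat' -> 4
  'cat' -> 0

Encoded: [0, 5, 1, 3, 4, 0]


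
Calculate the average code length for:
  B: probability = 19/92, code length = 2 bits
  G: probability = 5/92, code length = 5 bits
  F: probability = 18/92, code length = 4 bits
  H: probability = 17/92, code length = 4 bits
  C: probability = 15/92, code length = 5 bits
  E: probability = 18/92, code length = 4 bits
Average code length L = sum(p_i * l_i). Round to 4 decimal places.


Weighted contributions p_i * l_i:
  B: (19/92) * 2 = 38/92
  G: (5/92) * 5 = 25/92
  F: (18/92) * 4 = 72/92
  H: (17/92) * 4 = 68/92
  C: (15/92) * 5 = 75/92
  E: (18/92) * 4 = 72/92
Sum = (38 + 25 + 72 + 68 + 75 + 72)/92 = 350/92

L = 350/92 = 3.8043 bits/symbol


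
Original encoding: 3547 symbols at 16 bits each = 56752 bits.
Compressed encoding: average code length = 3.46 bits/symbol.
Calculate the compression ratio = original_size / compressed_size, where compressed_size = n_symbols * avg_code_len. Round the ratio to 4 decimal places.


original_size = n_symbols * orig_bits = 3547 * 16 = 56752 bits
compressed_size = n_symbols * avg_code_len = 3547 * 3.46 = 12272.62 bits
ratio = original_size / compressed_size = 56752 / 12272.62 = 4.6243

Compression ratio = 4.6243


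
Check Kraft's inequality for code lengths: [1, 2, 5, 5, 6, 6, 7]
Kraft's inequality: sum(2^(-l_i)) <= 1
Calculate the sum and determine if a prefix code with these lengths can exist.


Sum = 2^(-1) + 2^(-2) + 2^(-5) + 2^(-5) + 2^(-6) + 2^(-6) + 2^(-7)
    = 0.5 + 0.25 + 0.03125 + 0.03125 + 0.015625 + 0.015625 + 0.0078125
    = 109/128 = 0.8515625
Since 0.8515625 <= 1, Kraft's inequality IS satisfied.
A prefix code with these lengths CAN exist.

Kraft sum = 0.8515625. Satisfied.


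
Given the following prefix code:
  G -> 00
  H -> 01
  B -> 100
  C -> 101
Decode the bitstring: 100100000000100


Decoding step by step:
Bits 100 -> B
Bits 100 -> B
Bits 00 -> G
Bits 00 -> G
Bits 00 -> G
Bits 100 -> B


Decoded message: BBGGGB


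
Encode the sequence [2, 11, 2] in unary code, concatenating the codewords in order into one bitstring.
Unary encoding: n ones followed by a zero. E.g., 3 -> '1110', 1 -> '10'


Encode each number as n ones followed by a terminating 0:
  2 -> 110 (3 bits)
  11 -> 111111111110 (12 bits)
  2 -> 110 (3 bits)
Total length = 3 + 12 + 3 = 18 bits.

Unary([2, 11, 2]) = 110111111111110110 (18 bits)


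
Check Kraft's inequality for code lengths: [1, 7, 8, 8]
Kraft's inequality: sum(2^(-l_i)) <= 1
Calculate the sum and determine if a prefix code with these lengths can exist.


Sum = 2^(-1) + 2^(-7) + 2^(-8) + 2^(-8)
    = 0.5 + 0.0078125 + 0.00390625 + 0.00390625
    = 132/256 = 0.515625
Since 0.515625 <= 1, Kraft's inequality IS satisfied.
A prefix code with these lengths CAN exist.

Kraft sum = 0.515625. Satisfied.


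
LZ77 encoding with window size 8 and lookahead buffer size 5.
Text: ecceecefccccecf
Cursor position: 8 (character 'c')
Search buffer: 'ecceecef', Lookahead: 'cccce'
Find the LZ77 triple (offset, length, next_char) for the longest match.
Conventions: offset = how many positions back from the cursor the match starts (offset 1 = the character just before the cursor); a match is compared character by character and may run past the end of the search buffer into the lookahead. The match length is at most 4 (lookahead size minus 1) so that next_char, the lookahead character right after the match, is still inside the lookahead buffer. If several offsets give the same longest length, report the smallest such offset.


Try each offset into the search buffer:
  offset=1 (pos 7, char 'f'): match length 0
  offset=2 (pos 6, char 'e'): match length 0
  offset=3 (pos 5, char 'c'): match length 1
  offset=4 (pos 4, char 'e'): match length 0
  offset=5 (pos 3, char 'e'): match length 0
  offset=6 (pos 2, char 'c'): match length 1
  offset=7 (pos 1, char 'c'): match length 2
  offset=8 (pos 0, char 'e'): match length 0
Longest match has length 2 at offset 7.
next_char = character at position 8 + 2 = 10 -> 'c'

Best match: offset=7, length=2 (matching 'cc' starting at position 1)
LZ77 triple: (7, 2, 'c')


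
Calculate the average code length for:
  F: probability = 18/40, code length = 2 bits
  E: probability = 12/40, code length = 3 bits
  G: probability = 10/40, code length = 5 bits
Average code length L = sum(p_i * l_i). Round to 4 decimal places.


Weighted contributions p_i * l_i:
  F: (18/40) * 2 = 36/40
  E: (12/40) * 3 = 36/40
  G: (10/40) * 5 = 50/40
Sum = (36 + 36 + 50)/40 = 122/40

L = 122/40 = 3.0500 bits/symbol


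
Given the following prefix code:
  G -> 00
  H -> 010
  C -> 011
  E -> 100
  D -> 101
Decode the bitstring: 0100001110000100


Decoding step by step:
Bits 010 -> H
Bits 00 -> G
Bits 011 -> C
Bits 100 -> E
Bits 00 -> G
Bits 100 -> E


Decoded message: HGCEGE


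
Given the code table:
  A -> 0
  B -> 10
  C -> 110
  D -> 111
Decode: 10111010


Decoding:
10 -> B
111 -> D
0 -> A
10 -> B


Result: BDAB


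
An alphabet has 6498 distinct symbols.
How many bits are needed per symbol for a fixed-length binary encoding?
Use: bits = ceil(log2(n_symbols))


log2(6498) = 12.6658
Bracket: 2^12 = 4096 < 6498 <= 2^13 = 8192
So ceil(log2(6498)) = 13

bits = ceil(log2(6498)) = ceil(12.6658) = 13 bits


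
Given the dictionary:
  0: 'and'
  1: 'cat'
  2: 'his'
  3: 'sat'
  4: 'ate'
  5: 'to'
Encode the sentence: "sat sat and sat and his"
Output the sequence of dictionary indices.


Look up each word in the dictionary:
  'sat' -> 3
  'sat' -> 3
  'and' -> 0
  'sat' -> 3
  'and' -> 0
  'his' -> 2

Encoded: [3, 3, 0, 3, 0, 2]


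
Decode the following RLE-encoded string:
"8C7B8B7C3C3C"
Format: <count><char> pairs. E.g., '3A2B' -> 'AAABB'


Expanding each <count><char> pair:
  8C -> 'CCCCCCCC'
  7B -> 'BBBBBBB'
  8B -> 'BBBBBBBB'
  7C -> 'CCCCCCC'
  3C -> 'CCC'
  3C -> 'CCC'

Decoded = CCCCCCCCBBBBBBBBBBBBBBBCCCCCCCCCCCCC


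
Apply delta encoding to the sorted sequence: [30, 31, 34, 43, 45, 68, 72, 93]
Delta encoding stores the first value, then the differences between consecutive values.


First value: 30
Deltas:
  31 - 30 = 1
  34 - 31 = 3
  43 - 34 = 9
  45 - 43 = 2
  68 - 45 = 23
  72 - 68 = 4
  93 - 72 = 21


Delta encoded: [30, 1, 3, 9, 2, 23, 4, 21]


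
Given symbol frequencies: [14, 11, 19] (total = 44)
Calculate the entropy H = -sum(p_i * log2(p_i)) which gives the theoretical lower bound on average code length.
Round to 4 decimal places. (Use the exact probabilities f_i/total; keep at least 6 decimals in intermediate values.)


Per-symbol terms -p_i * log2(p_i) with p_i = f_i/44:
  p = 14/44 = 0.318182: log2(p) = -1.652077, -p*log2(p) = 0.525661
  p = 11/44 = 0.250000: log2(p) = -2.000000, -p*log2(p) = 0.500000
  p = 19/44 = 0.431818: log2(p) = -1.211504, -p*log2(p) = 0.523149
H = 0.525661 + 0.500000 + 0.523149 = 1.548810

H = 1.5488 bits/symbol


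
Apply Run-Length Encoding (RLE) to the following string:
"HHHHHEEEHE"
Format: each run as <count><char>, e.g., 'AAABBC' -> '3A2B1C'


Scanning runs left to right:
  i=0: run of 'H' x 5 -> '5H'
  i=5: run of 'E' x 3 -> '3E'
  i=8: run of 'H' x 1 -> '1H'
  i=9: run of 'E' x 1 -> '1E'

RLE = 5H3E1H1E


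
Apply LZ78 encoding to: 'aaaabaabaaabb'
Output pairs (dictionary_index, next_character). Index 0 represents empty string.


LZ78 encoding steps:
Dictionary: {0: ''}
Step 1: w='' (idx 0), next='a' -> output (0, 'a'), add 'a' as idx 1
Step 2: w='a' (idx 1), next='a' -> output (1, 'a'), add 'aa' as idx 2
Step 3: w='a' (idx 1), next='b' -> output (1, 'b'), add 'ab' as idx 3
Step 4: w='aa' (idx 2), next='b' -> output (2, 'b'), add 'aab' as idx 4
Step 5: w='aa' (idx 2), next='a' -> output (2, 'a'), add 'aaa' as idx 5
Step 6: w='' (idx 0), next='b' -> output (0, 'b'), add 'b' as idx 6
Step 7: w='b' (idx 6), end of input -> output (6, '')


Encoded: [(0, 'a'), (1, 'a'), (1, 'b'), (2, 'b'), (2, 'a'), (0, 'b'), (6, '')]


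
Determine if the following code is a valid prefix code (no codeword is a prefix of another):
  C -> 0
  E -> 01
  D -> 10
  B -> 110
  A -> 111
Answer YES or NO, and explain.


Checking each pair (does one codeword prefix another?):
  C='0' vs E='01': prefix -- VIOLATION

NO -- this is NOT a valid prefix code. C (0) is a prefix of E (01).


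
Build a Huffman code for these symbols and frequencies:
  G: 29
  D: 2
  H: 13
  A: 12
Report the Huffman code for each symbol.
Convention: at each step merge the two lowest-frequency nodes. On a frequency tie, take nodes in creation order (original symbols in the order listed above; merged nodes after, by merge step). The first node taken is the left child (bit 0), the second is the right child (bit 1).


Huffman tree construction:
Step 1: Merge D(2) + A(12) = 14
Step 2: Merge H(13) + (D+A)(14) = 27
Step 3: Merge (H+(D+A))(27) + G(29) = 56
Read each symbol's code off the tree from the root (left child = 0, right child = 1).

Codes:
  G: 1 (length 1)
  D: 010 (length 3)
  H: 00 (length 2)
  A: 011 (length 3)
Average code length: 97/56 = 1.7321 bits/symbol


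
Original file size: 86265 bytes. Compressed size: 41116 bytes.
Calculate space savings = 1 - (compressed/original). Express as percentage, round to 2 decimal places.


ratio = compressed/original = 41116/86265 = 0.476624
savings = 1 - ratio = 1 - 0.476624 = 0.523376
as a percentage: 0.523376 * 100 = 52.34%

Space savings = 1 - 41116/86265 = 52.34%


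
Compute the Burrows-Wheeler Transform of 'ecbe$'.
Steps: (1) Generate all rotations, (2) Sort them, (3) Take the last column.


Rotations (sorted):
  0: $ecbe -> last char: e
  1: be$ec -> last char: c
  2: cbe$e -> last char: e
  3: e$ecb -> last char: b
  4: ecbe$ -> last char: $


BWT = eceb$


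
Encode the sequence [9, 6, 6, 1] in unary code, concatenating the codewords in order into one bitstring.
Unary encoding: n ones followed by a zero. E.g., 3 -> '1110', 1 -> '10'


Encode each number as n ones followed by a terminating 0:
  9 -> 1111111110 (10 bits)
  6 -> 1111110 (7 bits)
  6 -> 1111110 (7 bits)
  1 -> 10 (2 bits)
Total length = 10 + 7 + 7 + 2 = 26 bits.

Unary([9, 6, 6, 1]) = 11111111101111110111111010 (26 bits)


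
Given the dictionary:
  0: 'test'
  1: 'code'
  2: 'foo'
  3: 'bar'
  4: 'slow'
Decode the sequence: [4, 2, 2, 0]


Look up each index in the dictionary:
  4 -> 'slow'
  2 -> 'foo'
  2 -> 'foo'
  0 -> 'test'

Decoded: "slow foo foo test"


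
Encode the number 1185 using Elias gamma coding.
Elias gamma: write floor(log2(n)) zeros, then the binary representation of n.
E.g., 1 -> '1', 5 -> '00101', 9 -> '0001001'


num_bits = floor(log2(1185)) + 1 = 11
leading_zeros = num_bits - 1 = 10
binary(1185) = 10010100001

Elias gamma(1185) = '0000000000' + '10010100001' = 000000000010010100001 (21 bits)


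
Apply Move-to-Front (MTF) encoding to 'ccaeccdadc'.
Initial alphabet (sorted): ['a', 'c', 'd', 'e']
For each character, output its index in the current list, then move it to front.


MTF encoding:
'c': index 1 in ['a', 'c', 'd', 'e'] -> ['c', 'a', 'd', 'e']
'c': index 0 in ['c', 'a', 'd', 'e'] -> ['c', 'a', 'd', 'e']
'a': index 1 in ['c', 'a', 'd', 'e'] -> ['a', 'c', 'd', 'e']
'e': index 3 in ['a', 'c', 'd', 'e'] -> ['e', 'a', 'c', 'd']
'c': index 2 in ['e', 'a', 'c', 'd'] -> ['c', 'e', 'a', 'd']
'c': index 0 in ['c', 'e', 'a', 'd'] -> ['c', 'e', 'a', 'd']
'd': index 3 in ['c', 'e', 'a', 'd'] -> ['d', 'c', 'e', 'a']
'a': index 3 in ['d', 'c', 'e', 'a'] -> ['a', 'd', 'c', 'e']
'd': index 1 in ['a', 'd', 'c', 'e'] -> ['d', 'a', 'c', 'e']
'c': index 2 in ['d', 'a', 'c', 'e'] -> ['c', 'd', 'a', 'e']


Output: [1, 0, 1, 3, 2, 0, 3, 3, 1, 2]


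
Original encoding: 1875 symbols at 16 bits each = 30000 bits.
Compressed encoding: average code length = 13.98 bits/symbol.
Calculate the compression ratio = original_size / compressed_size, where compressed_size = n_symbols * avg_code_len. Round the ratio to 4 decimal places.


original_size = n_symbols * orig_bits = 1875 * 16 = 30000 bits
compressed_size = n_symbols * avg_code_len = 1875 * 13.98 = 26212.5 bits
ratio = original_size / compressed_size = 30000 / 26212.5 = 1.1445

Compression ratio = 1.1445


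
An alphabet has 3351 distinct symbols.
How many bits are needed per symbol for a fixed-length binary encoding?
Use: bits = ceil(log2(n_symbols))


log2(3351) = 11.7104
Bracket: 2^11 = 2048 < 3351 <= 2^12 = 4096
So ceil(log2(3351)) = 12

bits = ceil(log2(3351)) = ceil(11.7104) = 12 bits


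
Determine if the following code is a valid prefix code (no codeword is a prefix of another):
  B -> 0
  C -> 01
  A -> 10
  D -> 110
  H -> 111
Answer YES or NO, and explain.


Checking each pair (does one codeword prefix another?):
  B='0' vs C='01': prefix -- VIOLATION

NO -- this is NOT a valid prefix code. B (0) is a prefix of C (01).


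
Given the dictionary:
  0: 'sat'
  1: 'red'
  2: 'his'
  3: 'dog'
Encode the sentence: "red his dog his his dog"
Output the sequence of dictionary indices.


Look up each word in the dictionary:
  'red' -> 1
  'his' -> 2
  'dog' -> 3
  'his' -> 2
  'his' -> 2
  'dog' -> 3

Encoded: [1, 2, 3, 2, 2, 3]


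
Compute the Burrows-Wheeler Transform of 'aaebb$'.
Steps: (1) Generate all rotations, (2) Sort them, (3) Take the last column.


Rotations (sorted):
  0: $aaebb -> last char: b
  1: aaebb$ -> last char: $
  2: aebb$a -> last char: a
  3: b$aaeb -> last char: b
  4: bb$aae -> last char: e
  5: ebb$aa -> last char: a


BWT = b$abea


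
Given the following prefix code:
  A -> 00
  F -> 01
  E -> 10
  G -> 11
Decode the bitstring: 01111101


Decoding step by step:
Bits 01 -> F
Bits 11 -> G
Bits 11 -> G
Bits 01 -> F


Decoded message: FGGF


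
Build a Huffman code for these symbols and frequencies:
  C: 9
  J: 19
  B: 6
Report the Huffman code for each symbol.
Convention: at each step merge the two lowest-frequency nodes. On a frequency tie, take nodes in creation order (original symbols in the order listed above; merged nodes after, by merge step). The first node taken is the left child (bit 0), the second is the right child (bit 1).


Huffman tree construction:
Step 1: Merge B(6) + C(9) = 15
Step 2: Merge (B+C)(15) + J(19) = 34
Read each symbol's code off the tree from the root (left child = 0, right child = 1).

Codes:
  C: 01 (length 2)
  J: 1 (length 1)
  B: 00 (length 2)
Average code length: 49/34 = 1.4412 bits/symbol


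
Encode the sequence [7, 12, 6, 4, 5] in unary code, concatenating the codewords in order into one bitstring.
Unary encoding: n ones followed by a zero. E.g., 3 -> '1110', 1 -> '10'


Encode each number as n ones followed by a terminating 0:
  7 -> 11111110 (8 bits)
  12 -> 1111111111110 (13 bits)
  6 -> 1111110 (7 bits)
  4 -> 11110 (5 bits)
  5 -> 111110 (6 bits)
Total length = 8 + 13 + 7 + 5 + 6 = 39 bits.

Unary([7, 12, 6, 4, 5]) = 111111101111111111110111111011110111110 (39 bits)


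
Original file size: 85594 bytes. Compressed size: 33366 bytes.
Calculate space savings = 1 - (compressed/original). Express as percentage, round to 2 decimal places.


ratio = compressed/original = 33366/85594 = 0.389817
savings = 1 - ratio = 1 - 0.389817 = 0.610183
as a percentage: 0.610183 * 100 = 61.02%

Space savings = 1 - 33366/85594 = 61.02%


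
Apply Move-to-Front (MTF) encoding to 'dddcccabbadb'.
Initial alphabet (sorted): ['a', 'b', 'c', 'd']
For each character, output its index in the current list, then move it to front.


MTF encoding:
'd': index 3 in ['a', 'b', 'c', 'd'] -> ['d', 'a', 'b', 'c']
'd': index 0 in ['d', 'a', 'b', 'c'] -> ['d', 'a', 'b', 'c']
'd': index 0 in ['d', 'a', 'b', 'c'] -> ['d', 'a', 'b', 'c']
'c': index 3 in ['d', 'a', 'b', 'c'] -> ['c', 'd', 'a', 'b']
'c': index 0 in ['c', 'd', 'a', 'b'] -> ['c', 'd', 'a', 'b']
'c': index 0 in ['c', 'd', 'a', 'b'] -> ['c', 'd', 'a', 'b']
'a': index 2 in ['c', 'd', 'a', 'b'] -> ['a', 'c', 'd', 'b']
'b': index 3 in ['a', 'c', 'd', 'b'] -> ['b', 'a', 'c', 'd']
'b': index 0 in ['b', 'a', 'c', 'd'] -> ['b', 'a', 'c', 'd']
'a': index 1 in ['b', 'a', 'c', 'd'] -> ['a', 'b', 'c', 'd']
'd': index 3 in ['a', 'b', 'c', 'd'] -> ['d', 'a', 'b', 'c']
'b': index 2 in ['d', 'a', 'b', 'c'] -> ['b', 'd', 'a', 'c']


Output: [3, 0, 0, 3, 0, 0, 2, 3, 0, 1, 3, 2]


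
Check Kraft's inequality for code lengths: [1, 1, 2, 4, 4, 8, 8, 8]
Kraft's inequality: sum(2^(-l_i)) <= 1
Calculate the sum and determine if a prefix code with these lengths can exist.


Sum = 2^(-1) + 2^(-1) + 2^(-2) + 2^(-4) + 2^(-4) + 2^(-8) + 2^(-8) + 2^(-8)
    = 0.5 + 0.5 + 0.25 + 0.0625 + 0.0625 + 0.00390625 + 0.00390625 + 0.00390625
    = 355/256 = 1.38671875
Since 1.38671875 > 1, Kraft's inequality is NOT satisfied.
A prefix code with these lengths CANNOT exist.

Kraft sum = 1.38671875. Not satisfied.


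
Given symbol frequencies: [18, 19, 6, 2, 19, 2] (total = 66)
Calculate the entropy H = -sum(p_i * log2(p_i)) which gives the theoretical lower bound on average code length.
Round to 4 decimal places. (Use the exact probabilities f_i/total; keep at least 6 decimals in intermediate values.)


Per-symbol terms -p_i * log2(p_i) with p_i = f_i/66:
  p = 18/66 = 0.272727: log2(p) = -1.874469, -p*log2(p) = 0.511219
  p = 19/66 = 0.287879: log2(p) = -1.796467, -p*log2(p) = 0.517165
  p = 6/66 = 0.090909: log2(p) = -3.459432, -p*log2(p) = 0.314494
  p = 2/66 = 0.030303: log2(p) = -5.044394, -p*log2(p) = 0.152860
  p = 19/66 = 0.287879: log2(p) = -1.796467, -p*log2(p) = 0.517165
  p = 2/66 = 0.030303: log2(p) = -5.044394, -p*log2(p) = 0.152860
H = 0.511219 + 0.517165 + 0.314494 + 0.152860 + 0.517165 + 0.152860 = 2.165763

H = 2.1658 bits/symbol


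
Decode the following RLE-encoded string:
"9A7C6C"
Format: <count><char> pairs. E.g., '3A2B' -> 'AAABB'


Expanding each <count><char> pair:
  9A -> 'AAAAAAAAA'
  7C -> 'CCCCCCC'
  6C -> 'CCCCCC'

Decoded = AAAAAAAAACCCCCCCCCCCCC


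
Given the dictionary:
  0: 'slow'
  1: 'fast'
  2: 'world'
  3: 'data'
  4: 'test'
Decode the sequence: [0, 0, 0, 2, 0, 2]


Look up each index in the dictionary:
  0 -> 'slow'
  0 -> 'slow'
  0 -> 'slow'
  2 -> 'world'
  0 -> 'slow'
  2 -> 'world'

Decoded: "slow slow slow world slow world"


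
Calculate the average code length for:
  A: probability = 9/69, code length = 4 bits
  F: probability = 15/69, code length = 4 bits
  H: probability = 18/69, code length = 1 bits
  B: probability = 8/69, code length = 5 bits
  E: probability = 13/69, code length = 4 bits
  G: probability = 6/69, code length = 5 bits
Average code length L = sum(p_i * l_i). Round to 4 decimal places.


Weighted contributions p_i * l_i:
  A: (9/69) * 4 = 36/69
  F: (15/69) * 4 = 60/69
  H: (18/69) * 1 = 18/69
  B: (8/69) * 5 = 40/69
  E: (13/69) * 4 = 52/69
  G: (6/69) * 5 = 30/69
Sum = (36 + 60 + 18 + 40 + 52 + 30)/69 = 236/69

L = 236/69 = 3.4203 bits/symbol


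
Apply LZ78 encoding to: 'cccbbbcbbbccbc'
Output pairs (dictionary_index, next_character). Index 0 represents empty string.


LZ78 encoding steps:
Dictionary: {0: ''}
Step 1: w='' (idx 0), next='c' -> output (0, 'c'), add 'c' as idx 1
Step 2: w='c' (idx 1), next='c' -> output (1, 'c'), add 'cc' as idx 2
Step 3: w='' (idx 0), next='b' -> output (0, 'b'), add 'b' as idx 3
Step 4: w='b' (idx 3), next='b' -> output (3, 'b'), add 'bb' as idx 4
Step 5: w='c' (idx 1), next='b' -> output (1, 'b'), add 'cb' as idx 5
Step 6: w='bb' (idx 4), next='c' -> output (4, 'c'), add 'bbc' as idx 6
Step 7: w='cb' (idx 5), next='c' -> output (5, 'c'), add 'cbc' as idx 7


Encoded: [(0, 'c'), (1, 'c'), (0, 'b'), (3, 'b'), (1, 'b'), (4, 'c'), (5, 'c')]


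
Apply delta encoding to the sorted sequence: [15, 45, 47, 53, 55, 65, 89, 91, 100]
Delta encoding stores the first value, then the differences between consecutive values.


First value: 15
Deltas:
  45 - 15 = 30
  47 - 45 = 2
  53 - 47 = 6
  55 - 53 = 2
  65 - 55 = 10
  89 - 65 = 24
  91 - 89 = 2
  100 - 91 = 9


Delta encoded: [15, 30, 2, 6, 2, 10, 24, 2, 9]


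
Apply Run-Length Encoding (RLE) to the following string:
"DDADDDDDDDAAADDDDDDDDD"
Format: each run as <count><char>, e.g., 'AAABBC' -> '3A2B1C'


Scanning runs left to right:
  i=0: run of 'D' x 2 -> '2D'
  i=2: run of 'A' x 1 -> '1A'
  i=3: run of 'D' x 7 -> '7D'
  i=10: run of 'A' x 3 -> '3A'
  i=13: run of 'D' x 9 -> '9D'

RLE = 2D1A7D3A9D


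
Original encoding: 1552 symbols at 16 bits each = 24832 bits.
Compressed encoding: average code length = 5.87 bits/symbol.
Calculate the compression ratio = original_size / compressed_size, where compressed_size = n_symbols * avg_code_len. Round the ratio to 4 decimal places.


original_size = n_symbols * orig_bits = 1552 * 16 = 24832 bits
compressed_size = n_symbols * avg_code_len = 1552 * 5.87 = 9110.24 bits
ratio = original_size / compressed_size = 24832 / 9110.24 = 2.7257

Compression ratio = 2.7257


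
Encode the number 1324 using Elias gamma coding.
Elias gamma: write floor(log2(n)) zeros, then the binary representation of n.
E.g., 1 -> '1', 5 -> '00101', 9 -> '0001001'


num_bits = floor(log2(1324)) + 1 = 11
leading_zeros = num_bits - 1 = 10
binary(1324) = 10100101100

Elias gamma(1324) = '0000000000' + '10100101100' = 000000000010100101100 (21 bits)


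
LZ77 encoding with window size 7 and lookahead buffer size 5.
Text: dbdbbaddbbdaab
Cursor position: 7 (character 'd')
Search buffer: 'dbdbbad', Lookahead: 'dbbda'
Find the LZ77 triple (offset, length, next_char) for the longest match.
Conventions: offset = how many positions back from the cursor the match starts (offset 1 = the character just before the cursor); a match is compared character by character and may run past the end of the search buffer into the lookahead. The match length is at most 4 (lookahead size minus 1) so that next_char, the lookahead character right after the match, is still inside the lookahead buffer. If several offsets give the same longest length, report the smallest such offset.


Try each offset into the search buffer:
  offset=1 (pos 6, char 'd'): match length 1
  offset=2 (pos 5, char 'a'): match length 0
  offset=3 (pos 4, char 'b'): match length 0
  offset=4 (pos 3, char 'b'): match length 0
  offset=5 (pos 2, char 'd'): match length 3
  offset=6 (pos 1, char 'b'): match length 0
  offset=7 (pos 0, char 'd'): match length 2
Longest match has length 3 at offset 5.
next_char = character at position 7 + 3 = 10 -> 'd'

Best match: offset=5, length=3 (matching 'dbb' starting at position 2)
LZ77 triple: (5, 3, 'd')


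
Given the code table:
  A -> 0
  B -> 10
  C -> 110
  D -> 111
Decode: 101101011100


Decoding:
10 -> B
110 -> C
10 -> B
111 -> D
0 -> A
0 -> A


Result: BCBDAA


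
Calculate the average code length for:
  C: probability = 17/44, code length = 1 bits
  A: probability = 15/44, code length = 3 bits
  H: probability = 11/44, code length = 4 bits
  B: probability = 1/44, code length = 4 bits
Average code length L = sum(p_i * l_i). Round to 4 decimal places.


Weighted contributions p_i * l_i:
  C: (17/44) * 1 = 17/44
  A: (15/44) * 3 = 45/44
  H: (11/44) * 4 = 44/44
  B: (1/44) * 4 = 4/44
Sum = (17 + 45 + 44 + 4)/44 = 110/44

L = 110/44 = 2.5000 bits/symbol


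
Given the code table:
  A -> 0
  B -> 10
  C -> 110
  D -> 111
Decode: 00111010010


Decoding:
0 -> A
0 -> A
111 -> D
0 -> A
10 -> B
0 -> A
10 -> B


Result: AADABAB


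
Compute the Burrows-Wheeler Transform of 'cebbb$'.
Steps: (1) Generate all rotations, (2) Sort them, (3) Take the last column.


Rotations (sorted):
  0: $cebbb -> last char: b
  1: b$cebb -> last char: b
  2: bb$ceb -> last char: b
  3: bbb$ce -> last char: e
  4: cebbb$ -> last char: $
  5: ebbb$c -> last char: c


BWT = bbbe$c


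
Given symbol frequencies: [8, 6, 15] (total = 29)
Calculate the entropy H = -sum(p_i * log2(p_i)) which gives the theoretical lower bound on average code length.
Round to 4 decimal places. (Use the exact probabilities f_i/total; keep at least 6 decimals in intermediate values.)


Per-symbol terms -p_i * log2(p_i) with p_i = f_i/29:
  p = 8/29 = 0.275862: log2(p) = -1.857981, -p*log2(p) = 0.512546
  p = 6/29 = 0.206897: log2(p) = -2.273018, -p*log2(p) = 0.470280
  p = 15/29 = 0.517241: log2(p) = -0.951090, -p*log2(p) = 0.491943
H = 0.512546 + 0.470280 + 0.491943 = 1.474769

H = 1.4748 bits/symbol


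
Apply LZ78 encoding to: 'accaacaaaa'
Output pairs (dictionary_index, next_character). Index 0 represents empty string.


LZ78 encoding steps:
Dictionary: {0: ''}
Step 1: w='' (idx 0), next='a' -> output (0, 'a'), add 'a' as idx 1
Step 2: w='' (idx 0), next='c' -> output (0, 'c'), add 'c' as idx 2
Step 3: w='c' (idx 2), next='a' -> output (2, 'a'), add 'ca' as idx 3
Step 4: w='a' (idx 1), next='c' -> output (1, 'c'), add 'ac' as idx 4
Step 5: w='a' (idx 1), next='a' -> output (1, 'a'), add 'aa' as idx 5
Step 6: w='aa' (idx 5), end of input -> output (5, '')


Encoded: [(0, 'a'), (0, 'c'), (2, 'a'), (1, 'c'), (1, 'a'), (5, '')]


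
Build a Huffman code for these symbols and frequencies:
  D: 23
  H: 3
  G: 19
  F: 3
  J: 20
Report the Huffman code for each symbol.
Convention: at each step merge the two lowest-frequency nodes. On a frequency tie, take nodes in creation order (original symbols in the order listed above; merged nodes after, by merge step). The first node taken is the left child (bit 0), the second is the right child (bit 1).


Huffman tree construction:
Step 1: Merge H(3) + F(3) = 6
Step 2: Merge (H+F)(6) + G(19) = 25
Step 3: Merge J(20) + D(23) = 43
Step 4: Merge ((H+F)+G)(25) + (J+D)(43) = 68
Read each symbol's code off the tree from the root (left child = 0, right child = 1).

Codes:
  D: 11 (length 2)
  H: 000 (length 3)
  G: 01 (length 2)
  F: 001 (length 3)
  J: 10 (length 2)
Average code length: 142/68 = 2.0882 bits/symbol


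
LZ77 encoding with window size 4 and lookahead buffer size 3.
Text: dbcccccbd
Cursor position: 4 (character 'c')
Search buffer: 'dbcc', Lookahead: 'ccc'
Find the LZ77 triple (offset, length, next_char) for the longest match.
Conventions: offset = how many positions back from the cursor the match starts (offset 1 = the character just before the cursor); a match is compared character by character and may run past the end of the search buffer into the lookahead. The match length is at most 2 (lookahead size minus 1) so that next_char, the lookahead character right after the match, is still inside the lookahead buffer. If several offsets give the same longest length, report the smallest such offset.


Try each offset into the search buffer:
  offset=1 (pos 3, char 'c'): match length 2
  offset=2 (pos 2, char 'c'): match length 2
  offset=3 (pos 1, char 'b'): match length 0
  offset=4 (pos 0, char 'd'): match length 0
Longest match has length 2, found at offsets 1, 2; take the smallest, offset 1.
next_char = character at position 4 + 2 = 6 -> 'c'

Best match: offset=1, length=2 (matching 'cc' starting at position 3)
LZ77 triple: (1, 2, 'c')


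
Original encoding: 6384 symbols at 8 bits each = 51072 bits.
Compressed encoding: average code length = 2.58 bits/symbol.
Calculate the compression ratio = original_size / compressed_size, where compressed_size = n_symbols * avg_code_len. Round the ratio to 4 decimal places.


original_size = n_symbols * orig_bits = 6384 * 8 = 51072 bits
compressed_size = n_symbols * avg_code_len = 6384 * 2.58 = 16470.72 bits
ratio = original_size / compressed_size = 51072 / 16470.72 = 3.1008

Compression ratio = 3.1008


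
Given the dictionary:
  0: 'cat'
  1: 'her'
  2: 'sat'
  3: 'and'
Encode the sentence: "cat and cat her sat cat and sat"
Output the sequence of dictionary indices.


Look up each word in the dictionary:
  'cat' -> 0
  'and' -> 3
  'cat' -> 0
  'her' -> 1
  'sat' -> 2
  'cat' -> 0
  'and' -> 3
  'sat' -> 2

Encoded: [0, 3, 0, 1, 2, 0, 3, 2]


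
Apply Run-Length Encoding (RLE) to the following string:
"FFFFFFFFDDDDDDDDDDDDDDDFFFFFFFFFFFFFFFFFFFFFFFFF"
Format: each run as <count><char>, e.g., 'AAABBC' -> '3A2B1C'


Scanning runs left to right:
  i=0: run of 'F' x 8 -> '8F'
  i=8: run of 'D' x 15 -> '15D'
  i=23: run of 'F' x 25 -> '25F'

RLE = 8F15D25F


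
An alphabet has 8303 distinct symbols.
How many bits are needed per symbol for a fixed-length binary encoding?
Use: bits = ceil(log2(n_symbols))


log2(8303) = 13.0194
Bracket: 2^13 = 8192 < 8303 <= 2^14 = 16384
So ceil(log2(8303)) = 14

bits = ceil(log2(8303)) = ceil(13.0194) = 14 bits


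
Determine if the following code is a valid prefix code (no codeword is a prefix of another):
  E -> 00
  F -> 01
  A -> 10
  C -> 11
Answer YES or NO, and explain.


Checking each pair (does one codeword prefix another?):
  E='00' vs F='01': no prefix
  E='00' vs A='10': no prefix
  E='00' vs C='11': no prefix
  F='01' vs E='00': no prefix
  F='01' vs A='10': no prefix
  F='01' vs C='11': no prefix
  A='10' vs E='00': no prefix
  A='10' vs F='01': no prefix
  A='10' vs C='11': no prefix
  C='11' vs E='00': no prefix
  C='11' vs F='01': no prefix
  C='11' vs A='10': no prefix
No violation found over all pairs.

YES -- this is a valid prefix code. No codeword is a prefix of any other codeword.


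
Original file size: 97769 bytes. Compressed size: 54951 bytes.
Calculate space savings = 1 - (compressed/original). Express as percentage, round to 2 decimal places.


ratio = compressed/original = 54951/97769 = 0.562049
savings = 1 - ratio = 1 - 0.562049 = 0.437951
as a percentage: 0.437951 * 100 = 43.8%

Space savings = 1 - 54951/97769 = 43.8%


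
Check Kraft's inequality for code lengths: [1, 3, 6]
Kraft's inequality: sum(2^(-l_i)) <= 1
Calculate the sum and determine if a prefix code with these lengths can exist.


Sum = 2^(-1) + 2^(-3) + 2^(-6)
    = 0.5 + 0.125 + 0.015625
    = 41/64 = 0.640625
Since 0.640625 <= 1, Kraft's inequality IS satisfied.
A prefix code with these lengths CAN exist.

Kraft sum = 0.640625. Satisfied.


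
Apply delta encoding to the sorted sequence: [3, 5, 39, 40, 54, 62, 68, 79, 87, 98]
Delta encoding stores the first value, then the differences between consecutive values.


First value: 3
Deltas:
  5 - 3 = 2
  39 - 5 = 34
  40 - 39 = 1
  54 - 40 = 14
  62 - 54 = 8
  68 - 62 = 6
  79 - 68 = 11
  87 - 79 = 8
  98 - 87 = 11


Delta encoded: [3, 2, 34, 1, 14, 8, 6, 11, 8, 11]


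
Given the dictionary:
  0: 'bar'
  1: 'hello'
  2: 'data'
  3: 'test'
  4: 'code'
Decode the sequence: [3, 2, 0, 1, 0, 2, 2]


Look up each index in the dictionary:
  3 -> 'test'
  2 -> 'data'
  0 -> 'bar'
  1 -> 'hello'
  0 -> 'bar'
  2 -> 'data'
  2 -> 'data'

Decoded: "test data bar hello bar data data"


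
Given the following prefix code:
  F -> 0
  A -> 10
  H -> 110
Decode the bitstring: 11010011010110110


Decoding step by step:
Bits 110 -> H
Bits 10 -> A
Bits 0 -> F
Bits 110 -> H
Bits 10 -> A
Bits 110 -> H
Bits 110 -> H


Decoded message: HAFHAHH


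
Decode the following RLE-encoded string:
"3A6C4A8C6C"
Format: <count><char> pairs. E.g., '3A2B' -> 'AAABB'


Expanding each <count><char> pair:
  3A -> 'AAA'
  6C -> 'CCCCCC'
  4A -> 'AAAA'
  8C -> 'CCCCCCCC'
  6C -> 'CCCCCC'

Decoded = AAACCCCCCAAAACCCCCCCCCCCCCC


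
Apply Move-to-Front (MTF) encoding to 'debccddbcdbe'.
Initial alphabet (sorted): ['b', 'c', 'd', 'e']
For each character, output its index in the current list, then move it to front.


MTF encoding:
'd': index 2 in ['b', 'c', 'd', 'e'] -> ['d', 'b', 'c', 'e']
'e': index 3 in ['d', 'b', 'c', 'e'] -> ['e', 'd', 'b', 'c']
'b': index 2 in ['e', 'd', 'b', 'c'] -> ['b', 'e', 'd', 'c']
'c': index 3 in ['b', 'e', 'd', 'c'] -> ['c', 'b', 'e', 'd']
'c': index 0 in ['c', 'b', 'e', 'd'] -> ['c', 'b', 'e', 'd']
'd': index 3 in ['c', 'b', 'e', 'd'] -> ['d', 'c', 'b', 'e']
'd': index 0 in ['d', 'c', 'b', 'e'] -> ['d', 'c', 'b', 'e']
'b': index 2 in ['d', 'c', 'b', 'e'] -> ['b', 'd', 'c', 'e']
'c': index 2 in ['b', 'd', 'c', 'e'] -> ['c', 'b', 'd', 'e']
'd': index 2 in ['c', 'b', 'd', 'e'] -> ['d', 'c', 'b', 'e']
'b': index 2 in ['d', 'c', 'b', 'e'] -> ['b', 'd', 'c', 'e']
'e': index 3 in ['b', 'd', 'c', 'e'] -> ['e', 'b', 'd', 'c']


Output: [2, 3, 2, 3, 0, 3, 0, 2, 2, 2, 2, 3]


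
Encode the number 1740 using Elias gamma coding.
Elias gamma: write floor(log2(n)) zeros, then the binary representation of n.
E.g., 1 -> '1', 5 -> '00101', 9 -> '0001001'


num_bits = floor(log2(1740)) + 1 = 11
leading_zeros = num_bits - 1 = 10
binary(1740) = 11011001100

Elias gamma(1740) = '0000000000' + '11011001100' = 000000000011011001100 (21 bits)


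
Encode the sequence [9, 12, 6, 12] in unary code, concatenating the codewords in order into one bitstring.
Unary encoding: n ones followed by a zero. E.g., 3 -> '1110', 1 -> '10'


Encode each number as n ones followed by a terminating 0:
  9 -> 1111111110 (10 bits)
  12 -> 1111111111110 (13 bits)
  6 -> 1111110 (7 bits)
  12 -> 1111111111110 (13 bits)
Total length = 10 + 13 + 7 + 13 = 43 bits.

Unary([9, 12, 6, 12]) = 1111111110111111111111011111101111111111110 (43 bits)


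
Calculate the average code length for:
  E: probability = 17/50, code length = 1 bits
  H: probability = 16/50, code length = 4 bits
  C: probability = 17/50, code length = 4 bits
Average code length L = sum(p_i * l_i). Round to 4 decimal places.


Weighted contributions p_i * l_i:
  E: (17/50) * 1 = 17/50
  H: (16/50) * 4 = 64/50
  C: (17/50) * 4 = 68/50
Sum = (17 + 64 + 68)/50 = 149/50

L = 149/50 = 2.9800 bits/symbol
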